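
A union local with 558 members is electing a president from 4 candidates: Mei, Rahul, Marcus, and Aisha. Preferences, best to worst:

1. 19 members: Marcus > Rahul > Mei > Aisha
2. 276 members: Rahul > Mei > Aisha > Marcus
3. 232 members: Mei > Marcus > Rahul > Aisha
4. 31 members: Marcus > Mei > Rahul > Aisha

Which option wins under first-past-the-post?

First-place votes: Mei 232, Rahul 276, Marcus 50, Aisha 0.
Rahul has the most first-place votes.

Rahul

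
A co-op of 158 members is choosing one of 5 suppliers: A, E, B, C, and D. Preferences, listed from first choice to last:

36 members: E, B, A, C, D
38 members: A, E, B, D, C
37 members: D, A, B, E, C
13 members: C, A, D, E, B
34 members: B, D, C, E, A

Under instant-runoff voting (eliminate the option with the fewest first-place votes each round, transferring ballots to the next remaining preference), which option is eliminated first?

C

Round 1: A 38, E 36, B 34, C 13, D 37. Eliminate C.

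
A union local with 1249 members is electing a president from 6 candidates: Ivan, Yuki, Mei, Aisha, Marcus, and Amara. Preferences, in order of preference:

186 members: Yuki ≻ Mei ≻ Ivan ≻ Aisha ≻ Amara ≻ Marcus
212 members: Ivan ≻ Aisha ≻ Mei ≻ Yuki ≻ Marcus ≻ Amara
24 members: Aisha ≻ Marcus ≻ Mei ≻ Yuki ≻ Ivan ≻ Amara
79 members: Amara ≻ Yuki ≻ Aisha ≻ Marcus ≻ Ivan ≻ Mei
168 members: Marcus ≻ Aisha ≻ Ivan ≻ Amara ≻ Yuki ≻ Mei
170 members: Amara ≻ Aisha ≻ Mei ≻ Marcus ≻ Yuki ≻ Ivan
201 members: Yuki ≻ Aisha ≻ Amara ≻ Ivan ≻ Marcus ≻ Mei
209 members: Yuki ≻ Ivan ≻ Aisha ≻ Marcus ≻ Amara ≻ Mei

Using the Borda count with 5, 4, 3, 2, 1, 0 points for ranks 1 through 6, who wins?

Ivan: 186·3 + 212·5 + 24·1 + 79·1 + 168·3 + 170·0 + 201·2 + 209·4 = 3463
Yuki: 186·5 + 212·2 + 24·2 + 79·4 + 168·1 + 170·1 + 201·5 + 209·5 = 4106
Mei: 186·4 + 212·3 + 24·3 + 79·0 + 168·0 + 170·3 + 201·0 + 209·0 = 1962
Aisha: 186·2 + 212·4 + 24·5 + 79·3 + 168·4 + 170·4 + 201·4 + 209·3 = 4360
Marcus: 186·0 + 212·1 + 24·4 + 79·2 + 168·5 + 170·2 + 201·1 + 209·2 = 2265
Amara: 186·1 + 212·0 + 24·0 + 79·5 + 168·2 + 170·5 + 201·3 + 209·1 = 2579
Aisha has the highest Borda score (4360).

Aisha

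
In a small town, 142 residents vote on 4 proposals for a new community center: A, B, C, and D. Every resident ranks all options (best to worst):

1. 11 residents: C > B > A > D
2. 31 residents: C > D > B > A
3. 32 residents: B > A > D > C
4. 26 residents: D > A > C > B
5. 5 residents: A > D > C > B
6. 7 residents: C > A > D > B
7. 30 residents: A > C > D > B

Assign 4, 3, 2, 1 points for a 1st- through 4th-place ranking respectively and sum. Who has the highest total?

A: 11·2 + 31·1 + 32·3 + 26·3 + 5·4 + 7·3 + 30·4 = 388
B: 11·3 + 31·2 + 32·4 + 26·1 + 5·1 + 7·1 + 30·1 = 291
C: 11·4 + 31·4 + 32·1 + 26·2 + 5·2 + 7·4 + 30·3 = 380
D: 11·1 + 31·3 + 32·2 + 26·4 + 5·3 + 7·2 + 30·2 = 361
A has the highest Borda score (388).

A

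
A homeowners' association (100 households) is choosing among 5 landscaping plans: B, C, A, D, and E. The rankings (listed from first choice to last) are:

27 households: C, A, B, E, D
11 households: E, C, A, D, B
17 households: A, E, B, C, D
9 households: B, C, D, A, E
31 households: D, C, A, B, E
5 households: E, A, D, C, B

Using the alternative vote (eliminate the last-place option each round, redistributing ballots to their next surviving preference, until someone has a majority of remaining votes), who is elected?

Round 1: B 9, C 27, A 17, D 31, E 16. Eliminate B.
Round 2: C 36, A 17, D 31, E 16. Eliminate E.
Round 3: C 47, A 22, D 31. Eliminate A.
Round 4: C 64, D 36. C has a majority.

C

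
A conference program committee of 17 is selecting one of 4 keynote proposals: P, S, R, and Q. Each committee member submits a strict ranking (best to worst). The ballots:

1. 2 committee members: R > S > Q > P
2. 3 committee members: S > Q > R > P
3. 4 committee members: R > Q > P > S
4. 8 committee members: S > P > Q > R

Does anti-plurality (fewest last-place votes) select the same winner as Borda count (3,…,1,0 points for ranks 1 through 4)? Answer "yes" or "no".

Anti-plurality — last-place votes: P 5, S 4, R 8, Q 0. Winner: Q.
Borda — scores: P 20, S 37, R 21, Q 24. Winner: S.
The two methods disagree.

no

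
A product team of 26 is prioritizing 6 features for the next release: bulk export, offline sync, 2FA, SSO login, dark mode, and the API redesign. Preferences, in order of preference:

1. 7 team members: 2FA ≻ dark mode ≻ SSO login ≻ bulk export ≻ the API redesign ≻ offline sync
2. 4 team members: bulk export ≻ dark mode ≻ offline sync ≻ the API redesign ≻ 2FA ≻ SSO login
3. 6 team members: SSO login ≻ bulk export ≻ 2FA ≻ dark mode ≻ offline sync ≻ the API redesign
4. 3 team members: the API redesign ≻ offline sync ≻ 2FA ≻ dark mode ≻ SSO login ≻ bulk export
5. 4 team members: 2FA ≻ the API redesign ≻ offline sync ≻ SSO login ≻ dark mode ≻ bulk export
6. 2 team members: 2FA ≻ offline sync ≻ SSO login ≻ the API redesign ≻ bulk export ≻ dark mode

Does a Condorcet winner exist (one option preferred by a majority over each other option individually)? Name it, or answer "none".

2FA vs bulk export: 16–10 for 2FA.
2FA vs offline sync: 19–7 for 2FA.
2FA vs SSO login: 20–6 for 2FA.
2FA vs dark mode: 22–4 for 2FA.
2FA vs the API redesign: 19–7 for 2FA.
2FA beats every other option head-to-head.

2FA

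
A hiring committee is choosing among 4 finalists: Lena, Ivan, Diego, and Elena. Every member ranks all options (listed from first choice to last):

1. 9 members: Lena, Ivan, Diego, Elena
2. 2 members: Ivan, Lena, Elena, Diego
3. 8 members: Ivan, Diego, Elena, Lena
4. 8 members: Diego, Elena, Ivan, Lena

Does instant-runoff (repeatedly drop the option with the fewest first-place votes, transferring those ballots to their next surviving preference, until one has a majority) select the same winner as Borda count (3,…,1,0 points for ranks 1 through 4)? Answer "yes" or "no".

Instant-runoff — R1 Lena 9, Ivan 10, Diego 8, Elena 0 (Elena out); R2 Lena 9, Ivan 10, Diego 8 (Diego out); R3 Lena 9, Ivan 18 (Ivan winner). Winner: Ivan.
Borda — scores: Lena 31, Ivan 56, Diego 49, Elena 26. Winner: Ivan.
The two methods agree.

yes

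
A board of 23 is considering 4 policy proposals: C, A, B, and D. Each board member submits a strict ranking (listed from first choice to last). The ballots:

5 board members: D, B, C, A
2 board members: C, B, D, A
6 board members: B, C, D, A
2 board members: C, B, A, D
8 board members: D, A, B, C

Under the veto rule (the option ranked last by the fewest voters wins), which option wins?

Last-place votes: C 8, A 13, B 0, D 2.
B is ranked last by the fewest voters, so B wins.

B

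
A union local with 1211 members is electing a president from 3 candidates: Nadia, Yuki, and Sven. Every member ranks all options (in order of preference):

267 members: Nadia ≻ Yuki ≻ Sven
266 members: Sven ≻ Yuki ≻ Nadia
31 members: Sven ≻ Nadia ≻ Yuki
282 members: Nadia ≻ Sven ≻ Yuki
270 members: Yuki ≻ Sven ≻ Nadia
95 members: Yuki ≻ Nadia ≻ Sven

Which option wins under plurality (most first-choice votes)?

First-place votes: Nadia 549, Yuki 365, Sven 297.
Nadia has the most first-place votes.

Nadia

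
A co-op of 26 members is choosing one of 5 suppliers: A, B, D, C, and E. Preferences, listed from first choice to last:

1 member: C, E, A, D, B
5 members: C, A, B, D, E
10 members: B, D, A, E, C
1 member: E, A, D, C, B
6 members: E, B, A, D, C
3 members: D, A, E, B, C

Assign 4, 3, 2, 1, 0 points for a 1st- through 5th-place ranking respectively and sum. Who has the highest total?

A: 1·2 + 5·3 + 10·2 + 1·3 + 6·2 + 3·3 = 61
B: 1·0 + 5·2 + 10·4 + 1·0 + 6·3 + 3·1 = 71
D: 1·1 + 5·1 + 10·3 + 1·2 + 6·1 + 3·4 = 56
C: 1·4 + 5·4 + 10·0 + 1·1 + 6·0 + 3·0 = 25
E: 1·3 + 5·0 + 10·1 + 1·4 + 6·4 + 3·2 = 47
B has the highest Borda score (71).

B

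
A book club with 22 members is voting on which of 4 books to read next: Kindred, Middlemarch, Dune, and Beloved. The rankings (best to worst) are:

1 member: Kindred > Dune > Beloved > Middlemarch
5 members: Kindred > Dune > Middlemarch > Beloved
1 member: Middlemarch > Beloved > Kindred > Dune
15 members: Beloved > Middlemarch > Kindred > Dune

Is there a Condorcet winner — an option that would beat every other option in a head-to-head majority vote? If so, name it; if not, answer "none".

Beloved vs Kindred: 16–6 for Beloved.
Beloved vs Middlemarch: 16–6 for Beloved.
Beloved vs Dune: 16–6 for Beloved.
Beloved beats every other option head-to-head.

Beloved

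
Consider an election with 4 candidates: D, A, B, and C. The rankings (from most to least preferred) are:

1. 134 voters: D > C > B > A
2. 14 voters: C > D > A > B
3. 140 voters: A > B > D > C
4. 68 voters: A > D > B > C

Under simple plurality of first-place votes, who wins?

A

First-place votes: D 134, A 208, B 0, C 14.
A has the most first-place votes.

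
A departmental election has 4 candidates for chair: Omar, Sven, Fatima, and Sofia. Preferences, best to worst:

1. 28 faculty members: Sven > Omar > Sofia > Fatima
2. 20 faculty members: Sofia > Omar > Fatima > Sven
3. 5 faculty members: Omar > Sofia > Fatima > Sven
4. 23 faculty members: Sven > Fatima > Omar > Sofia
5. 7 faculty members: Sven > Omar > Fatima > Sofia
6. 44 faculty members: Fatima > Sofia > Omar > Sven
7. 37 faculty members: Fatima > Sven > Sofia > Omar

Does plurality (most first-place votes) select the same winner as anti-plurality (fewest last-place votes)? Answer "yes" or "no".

yes

Plurality — first-place votes: Omar 5, Sven 58, Fatima 81, Sofia 20. Winner: Fatima.
Anti-plurality — last-place votes: Omar 37, Sven 69, Fatima 28, Sofia 30. Winner: Fatima.
The two methods agree.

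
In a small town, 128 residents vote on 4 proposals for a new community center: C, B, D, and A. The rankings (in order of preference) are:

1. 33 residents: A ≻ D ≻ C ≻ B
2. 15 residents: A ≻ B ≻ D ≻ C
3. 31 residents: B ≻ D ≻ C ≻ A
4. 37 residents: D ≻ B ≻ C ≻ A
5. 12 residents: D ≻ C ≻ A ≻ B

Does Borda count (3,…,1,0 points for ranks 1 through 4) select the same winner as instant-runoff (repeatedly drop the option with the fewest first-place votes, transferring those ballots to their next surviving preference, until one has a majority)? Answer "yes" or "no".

yes

Borda — scores: C 125, B 197, D 290, A 156. Winner: D.
Instant-runoff — R1 C 0, B 31, D 49, A 48 (C out); R2 B 31, D 49, A 48 (B out); R3 D 80, A 48 (D winner). Winner: D.
The two methods agree.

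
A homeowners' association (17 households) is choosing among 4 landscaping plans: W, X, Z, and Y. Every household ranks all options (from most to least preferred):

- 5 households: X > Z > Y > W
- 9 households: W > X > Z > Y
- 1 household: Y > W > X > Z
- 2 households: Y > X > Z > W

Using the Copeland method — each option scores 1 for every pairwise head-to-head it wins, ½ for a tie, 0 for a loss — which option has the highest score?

W: beats X, Z, and Y → score 3.
X: beats Z and Y; loses to W → score 2.
Z: beats Y; loses to W and X → score 1.
Y: loses to W, X, and Z → score 0.
W has the best pairwise record.

W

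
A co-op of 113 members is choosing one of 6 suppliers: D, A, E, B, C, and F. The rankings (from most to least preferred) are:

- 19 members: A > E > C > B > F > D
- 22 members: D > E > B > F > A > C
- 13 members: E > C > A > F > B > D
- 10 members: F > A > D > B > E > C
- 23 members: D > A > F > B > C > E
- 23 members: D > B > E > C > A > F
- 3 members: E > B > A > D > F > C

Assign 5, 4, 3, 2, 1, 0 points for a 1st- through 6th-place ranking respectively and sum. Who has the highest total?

D: 19·0 + 22·5 + 13·0 + 10·3 + 23·5 + 23·5 + 3·2 = 376
A: 19·5 + 22·1 + 13·3 + 10·4 + 23·4 + 23·1 + 3·3 = 320
E: 19·4 + 22·4 + 13·5 + 10·1 + 23·0 + 23·3 + 3·5 = 323
B: 19·2 + 22·3 + 13·1 + 10·2 + 23·2 + 23·4 + 3·4 = 287
C: 19·3 + 22·0 + 13·4 + 10·0 + 23·1 + 23·2 + 3·0 = 178
F: 19·1 + 22·2 + 13·2 + 10·5 + 23·3 + 23·0 + 3·1 = 211
D has the highest Borda score (376).

D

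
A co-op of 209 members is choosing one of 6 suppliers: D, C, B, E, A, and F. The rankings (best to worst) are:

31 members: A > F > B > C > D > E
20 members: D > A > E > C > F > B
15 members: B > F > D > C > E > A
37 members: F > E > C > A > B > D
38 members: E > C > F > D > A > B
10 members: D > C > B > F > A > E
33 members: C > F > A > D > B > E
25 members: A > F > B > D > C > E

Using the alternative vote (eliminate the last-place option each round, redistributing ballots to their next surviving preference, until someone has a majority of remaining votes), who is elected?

Round 1: D 30, C 33, B 15, E 38, A 56, F 37. Eliminate B.
Round 2: D 30, C 33, E 38, A 56, F 52. Eliminate D.
Round 3: C 43, E 38, A 76, F 52. Eliminate E.
Round 4: C 81, A 76, F 52. Eliminate F.
Round 5: C 133, A 76. C has a majority.

C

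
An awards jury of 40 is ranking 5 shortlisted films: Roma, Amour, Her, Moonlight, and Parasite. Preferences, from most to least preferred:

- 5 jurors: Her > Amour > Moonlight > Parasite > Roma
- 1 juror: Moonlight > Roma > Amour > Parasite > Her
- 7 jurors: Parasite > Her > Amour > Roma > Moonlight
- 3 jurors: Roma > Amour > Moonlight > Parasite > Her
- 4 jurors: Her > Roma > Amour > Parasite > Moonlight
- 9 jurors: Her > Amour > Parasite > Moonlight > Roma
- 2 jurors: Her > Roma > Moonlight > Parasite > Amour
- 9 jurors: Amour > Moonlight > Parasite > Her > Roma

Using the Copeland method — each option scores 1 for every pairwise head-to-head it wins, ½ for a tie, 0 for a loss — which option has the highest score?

Roma: loses to Amour, Her, Moonlight, and Parasite → score 0.
Amour: beats Roma, Moonlight, and Parasite; loses to Her → score 3.
Her: beats Roma, Amour, and Moonlight; ties Parasite → score 3.5.
Moonlight: beats Roma; ties Parasite; loses to Amour and Her → score 1.5.
Parasite: beats Roma; ties Her and Moonlight; loses to Amour → score 2.
Her has the best pairwise record.

Her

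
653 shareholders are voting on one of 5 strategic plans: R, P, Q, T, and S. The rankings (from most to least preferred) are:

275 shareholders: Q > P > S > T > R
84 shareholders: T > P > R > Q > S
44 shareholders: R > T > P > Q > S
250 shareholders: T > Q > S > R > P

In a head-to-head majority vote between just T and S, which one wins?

T

Voters preferring T to S: 378; preferring S to T: 275.
T wins the head-to-head.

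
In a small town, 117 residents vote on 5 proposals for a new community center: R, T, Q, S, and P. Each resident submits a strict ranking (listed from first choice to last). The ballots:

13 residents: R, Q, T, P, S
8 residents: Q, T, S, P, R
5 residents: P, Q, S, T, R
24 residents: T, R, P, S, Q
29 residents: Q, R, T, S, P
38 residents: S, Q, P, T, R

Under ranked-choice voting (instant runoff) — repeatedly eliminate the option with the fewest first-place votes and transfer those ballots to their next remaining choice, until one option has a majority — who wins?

Round 1: R 13, T 24, Q 37, S 38, P 5. Eliminate P.
Round 2: R 13, T 24, Q 42, S 38. Eliminate R.
Round 3: T 24, Q 55, S 38. Eliminate T.
Round 4: Q 55, S 62. S has a majority.

S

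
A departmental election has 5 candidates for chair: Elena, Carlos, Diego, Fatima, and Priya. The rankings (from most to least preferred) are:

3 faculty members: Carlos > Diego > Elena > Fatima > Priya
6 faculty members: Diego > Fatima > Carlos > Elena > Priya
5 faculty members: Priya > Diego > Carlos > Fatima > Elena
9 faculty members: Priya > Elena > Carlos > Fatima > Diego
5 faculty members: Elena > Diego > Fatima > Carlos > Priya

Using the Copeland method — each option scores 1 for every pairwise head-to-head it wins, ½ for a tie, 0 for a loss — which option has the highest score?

Elena: beats Fatima; ties Carlos, Diego, and Priya → score 2.5.
Carlos: beats Fatima; ties Elena and Priya; loses to Diego → score 2.
Diego: beats Carlos and Fatima; ties Elena and Priya → score 3.
Fatima: ties Priya; loses to Elena, Carlos, and Diego → score 0.5.
Priya: ties Elena, Carlos, Diego, and Fatima → score 2.
Diego has the best pairwise record.

Diego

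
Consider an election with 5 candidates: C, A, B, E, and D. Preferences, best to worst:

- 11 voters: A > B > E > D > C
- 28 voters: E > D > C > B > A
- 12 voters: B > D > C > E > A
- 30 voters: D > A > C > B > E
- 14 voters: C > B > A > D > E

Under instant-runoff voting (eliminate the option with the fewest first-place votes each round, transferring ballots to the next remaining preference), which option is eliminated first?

Round 1: C 14, A 11, B 12, E 28, D 30. Eliminate A.

A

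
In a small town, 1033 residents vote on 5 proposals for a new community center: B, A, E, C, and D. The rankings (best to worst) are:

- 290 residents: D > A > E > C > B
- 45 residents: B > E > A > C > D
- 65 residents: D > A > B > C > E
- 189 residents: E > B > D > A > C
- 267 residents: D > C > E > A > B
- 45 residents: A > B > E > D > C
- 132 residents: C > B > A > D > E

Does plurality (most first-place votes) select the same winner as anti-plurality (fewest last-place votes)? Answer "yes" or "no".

Plurality — first-place votes: B 45, A 45, E 189, C 132, D 622. Winner: D.
Anti-plurality — last-place votes: B 557, A 0, E 197, C 234, D 45. Winner: A.
The two methods disagree.

no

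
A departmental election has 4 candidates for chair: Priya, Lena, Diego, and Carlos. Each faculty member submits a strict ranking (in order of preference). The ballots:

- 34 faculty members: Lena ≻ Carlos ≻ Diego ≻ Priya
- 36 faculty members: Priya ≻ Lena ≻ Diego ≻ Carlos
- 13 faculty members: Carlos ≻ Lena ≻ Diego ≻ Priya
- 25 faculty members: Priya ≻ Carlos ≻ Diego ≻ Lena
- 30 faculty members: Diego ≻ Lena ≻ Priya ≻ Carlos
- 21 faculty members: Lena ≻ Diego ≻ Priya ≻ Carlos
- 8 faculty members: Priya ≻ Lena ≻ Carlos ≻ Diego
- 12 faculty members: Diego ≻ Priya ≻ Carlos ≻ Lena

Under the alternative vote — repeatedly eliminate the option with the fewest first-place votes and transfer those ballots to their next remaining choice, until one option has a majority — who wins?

Round 1: Priya 69, Lena 55, Diego 42, Carlos 13. Eliminate Carlos.
Round 2: Priya 69, Lena 68, Diego 42. Eliminate Diego.
Round 3: Priya 81, Lena 98. Lena has a majority.

Lena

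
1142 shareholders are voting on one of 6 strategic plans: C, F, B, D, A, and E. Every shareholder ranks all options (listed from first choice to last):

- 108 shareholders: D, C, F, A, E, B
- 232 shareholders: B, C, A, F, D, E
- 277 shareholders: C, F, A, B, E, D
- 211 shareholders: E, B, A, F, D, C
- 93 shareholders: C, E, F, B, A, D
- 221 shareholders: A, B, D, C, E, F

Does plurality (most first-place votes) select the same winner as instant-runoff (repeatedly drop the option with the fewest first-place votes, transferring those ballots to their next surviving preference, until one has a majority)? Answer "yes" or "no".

no

Plurality — first-place votes: C 370, F 0, B 232, D 108, A 221, E 211. Winner: C.
Instant-runoff — R1 C 370, F 0, B 232, D 108, A 221, E 211 (F out); R2 C 370, B 232, D 108, A 221, E 211 (D out); R3 C 478, B 232, A 221, E 211 (E out); R4 C 478, B 443, A 221 (A out); R5 C 478, B 664 (B winner). Winner: B.
The two methods disagree.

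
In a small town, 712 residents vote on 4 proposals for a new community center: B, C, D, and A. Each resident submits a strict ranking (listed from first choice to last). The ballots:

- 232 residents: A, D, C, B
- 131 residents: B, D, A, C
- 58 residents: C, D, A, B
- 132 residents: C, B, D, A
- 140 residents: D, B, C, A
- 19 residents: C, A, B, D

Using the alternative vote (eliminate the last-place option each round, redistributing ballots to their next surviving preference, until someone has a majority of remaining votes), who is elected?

D

Round 1: B 131, C 209, D 140, A 232. Eliminate B.
Round 2: C 209, D 271, A 232. Eliminate C.
Round 3: D 461, A 251. D has a majority.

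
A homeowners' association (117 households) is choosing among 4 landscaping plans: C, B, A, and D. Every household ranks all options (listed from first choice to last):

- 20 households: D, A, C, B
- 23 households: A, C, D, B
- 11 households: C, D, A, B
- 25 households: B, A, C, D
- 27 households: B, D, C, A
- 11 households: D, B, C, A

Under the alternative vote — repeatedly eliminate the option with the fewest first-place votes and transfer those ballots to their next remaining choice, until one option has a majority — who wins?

Round 1: C 11, B 52, A 23, D 31. Eliminate C.
Round 2: B 52, A 23, D 42. Eliminate A.
Round 3: B 52, D 65. D has a majority.

D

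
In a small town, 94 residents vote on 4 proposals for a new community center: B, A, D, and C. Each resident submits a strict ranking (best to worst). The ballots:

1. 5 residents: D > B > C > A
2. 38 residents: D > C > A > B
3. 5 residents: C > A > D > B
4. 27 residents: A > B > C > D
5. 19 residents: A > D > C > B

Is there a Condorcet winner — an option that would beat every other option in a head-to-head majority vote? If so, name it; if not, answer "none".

none

Checking pairwise contests:
A beats B 89–5.
C beats A 48–46.
A beats D 51–43.
D beats C 62–32.
Every option loses at least one head-to-head, so there is no Condorcet winner.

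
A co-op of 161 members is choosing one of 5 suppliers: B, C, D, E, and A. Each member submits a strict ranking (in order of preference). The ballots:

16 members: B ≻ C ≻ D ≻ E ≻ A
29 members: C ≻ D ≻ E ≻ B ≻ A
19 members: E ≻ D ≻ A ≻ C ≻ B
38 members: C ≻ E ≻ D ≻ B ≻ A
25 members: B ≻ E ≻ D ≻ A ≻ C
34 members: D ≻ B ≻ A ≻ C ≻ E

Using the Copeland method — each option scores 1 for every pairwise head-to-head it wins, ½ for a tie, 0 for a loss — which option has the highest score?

C

B: beats A; loses to C, D, and E → score 1.
C: beats B, D, E, and A → score 4.
D: beats B and A; loses to C and E → score 2.
E: beats B, D, and A; loses to C → score 3.
A: loses to B, C, D, and E → score 0.
C has the best pairwise record.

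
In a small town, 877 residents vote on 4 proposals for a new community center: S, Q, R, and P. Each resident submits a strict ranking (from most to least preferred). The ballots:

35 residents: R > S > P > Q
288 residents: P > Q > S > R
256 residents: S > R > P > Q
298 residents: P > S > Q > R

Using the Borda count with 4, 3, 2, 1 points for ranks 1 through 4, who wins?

S: 35·3 + 288·2 + 256·4 + 298·3 = 2599
Q: 35·1 + 288·3 + 256·1 + 298·2 = 1751
R: 35·4 + 288·1 + 256·3 + 298·1 = 1494
P: 35·2 + 288·4 + 256·2 + 298·4 = 2926
P has the highest Borda score (2926).

P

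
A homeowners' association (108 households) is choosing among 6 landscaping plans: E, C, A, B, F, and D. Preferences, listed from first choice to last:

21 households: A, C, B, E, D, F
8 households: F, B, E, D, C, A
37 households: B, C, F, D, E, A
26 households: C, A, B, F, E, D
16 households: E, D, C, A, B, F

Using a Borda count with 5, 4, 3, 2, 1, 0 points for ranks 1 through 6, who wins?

E: 21·2 + 8·3 + 37·1 + 26·1 + 16·5 = 209
C: 21·4 + 8·1 + 37·4 + 26·5 + 16·3 = 418
A: 21·5 + 8·0 + 37·0 + 26·4 + 16·2 = 241
B: 21·3 + 8·4 + 37·5 + 26·3 + 16·1 = 374
F: 21·0 + 8·5 + 37·3 + 26·2 + 16·0 = 203
D: 21·1 + 8·2 + 37·2 + 26·0 + 16·4 = 175
C has the highest Borda score (418).

C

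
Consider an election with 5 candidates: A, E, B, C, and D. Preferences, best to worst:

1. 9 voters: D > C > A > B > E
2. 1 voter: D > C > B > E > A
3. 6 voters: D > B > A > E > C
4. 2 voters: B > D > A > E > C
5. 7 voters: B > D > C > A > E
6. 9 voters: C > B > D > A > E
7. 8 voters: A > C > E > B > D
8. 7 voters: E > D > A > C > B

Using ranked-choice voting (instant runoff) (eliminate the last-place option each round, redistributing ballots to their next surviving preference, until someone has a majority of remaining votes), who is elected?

D

Round 1: A 8, E 7, B 9, C 9, D 16. Eliminate E.
Round 2: A 8, B 9, C 9, D 23. Eliminate A.
Round 3: B 9, C 17, D 23. Eliminate B.
Round 4: C 17, D 32. D has a majority.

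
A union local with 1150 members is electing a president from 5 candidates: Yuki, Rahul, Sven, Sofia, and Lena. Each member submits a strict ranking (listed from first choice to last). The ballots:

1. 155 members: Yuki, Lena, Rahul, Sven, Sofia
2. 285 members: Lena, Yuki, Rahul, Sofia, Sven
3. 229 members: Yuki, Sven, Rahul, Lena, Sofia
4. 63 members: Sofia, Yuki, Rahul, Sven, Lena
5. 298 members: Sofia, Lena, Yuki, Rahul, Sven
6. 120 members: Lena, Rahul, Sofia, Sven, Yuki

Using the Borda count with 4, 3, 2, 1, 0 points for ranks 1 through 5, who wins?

Yuki: 155·4 + 285·3 + 229·4 + 63·3 + 298·2 + 120·0 = 3176
Rahul: 155·2 + 285·2 + 229·2 + 63·2 + 298·1 + 120·3 = 2122
Sven: 155·1 + 285·0 + 229·3 + 63·1 + 298·0 + 120·1 = 1025
Sofia: 155·0 + 285·1 + 229·0 + 63·4 + 298·4 + 120·2 = 1969
Lena: 155·3 + 285·4 + 229·1 + 63·0 + 298·3 + 120·4 = 3208
Lena has the highest Borda score (3208).

Lena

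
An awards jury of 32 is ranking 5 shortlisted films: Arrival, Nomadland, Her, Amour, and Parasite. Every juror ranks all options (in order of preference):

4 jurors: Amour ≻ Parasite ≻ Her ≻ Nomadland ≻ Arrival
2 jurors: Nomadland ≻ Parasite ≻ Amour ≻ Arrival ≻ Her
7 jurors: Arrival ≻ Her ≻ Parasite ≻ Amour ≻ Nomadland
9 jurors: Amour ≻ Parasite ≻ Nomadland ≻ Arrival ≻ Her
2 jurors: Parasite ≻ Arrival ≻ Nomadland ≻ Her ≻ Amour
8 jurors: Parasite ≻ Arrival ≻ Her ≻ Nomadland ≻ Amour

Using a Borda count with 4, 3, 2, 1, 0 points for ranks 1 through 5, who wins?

Arrival: 4·0 + 2·1 + 7·4 + 9·1 + 2·3 + 8·3 = 69
Nomadland: 4·1 + 2·4 + 7·0 + 9·2 + 2·2 + 8·1 = 42
Her: 4·2 + 2·0 + 7·3 + 9·0 + 2·1 + 8·2 = 47
Amour: 4·4 + 2·2 + 7·1 + 9·4 + 2·0 + 8·0 = 63
Parasite: 4·3 + 2·3 + 7·2 + 9·3 + 2·4 + 8·4 = 99
Parasite has the highest Borda score (99).

Parasite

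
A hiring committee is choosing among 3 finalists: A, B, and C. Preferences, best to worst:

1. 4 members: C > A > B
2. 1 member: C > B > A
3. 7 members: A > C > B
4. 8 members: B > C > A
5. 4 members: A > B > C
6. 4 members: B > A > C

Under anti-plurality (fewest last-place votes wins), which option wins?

C

Last-place votes: A 9, B 11, C 8.
C is ranked last by the fewest voters, so C wins.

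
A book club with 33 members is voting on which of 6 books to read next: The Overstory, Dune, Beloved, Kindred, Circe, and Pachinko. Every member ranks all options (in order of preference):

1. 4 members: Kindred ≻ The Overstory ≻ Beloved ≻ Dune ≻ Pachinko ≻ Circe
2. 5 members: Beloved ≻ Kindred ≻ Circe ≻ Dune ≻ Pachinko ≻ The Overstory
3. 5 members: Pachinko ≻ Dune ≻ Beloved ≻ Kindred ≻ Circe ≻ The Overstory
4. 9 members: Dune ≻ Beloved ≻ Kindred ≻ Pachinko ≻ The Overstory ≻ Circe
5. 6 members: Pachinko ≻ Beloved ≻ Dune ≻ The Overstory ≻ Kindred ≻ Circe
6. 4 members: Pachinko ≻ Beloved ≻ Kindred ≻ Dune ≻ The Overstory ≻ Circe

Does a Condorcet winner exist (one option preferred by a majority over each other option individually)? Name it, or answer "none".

Beloved vs The Overstory: 29–4 for Beloved.
Beloved vs Dune: 19–14 for Beloved.
Beloved vs Kindred: 29–4 for Beloved.
Beloved vs Circe: 33–0 for Beloved.
Beloved vs Pachinko: 18–15 for Beloved.
Beloved beats every other option head-to-head.

Beloved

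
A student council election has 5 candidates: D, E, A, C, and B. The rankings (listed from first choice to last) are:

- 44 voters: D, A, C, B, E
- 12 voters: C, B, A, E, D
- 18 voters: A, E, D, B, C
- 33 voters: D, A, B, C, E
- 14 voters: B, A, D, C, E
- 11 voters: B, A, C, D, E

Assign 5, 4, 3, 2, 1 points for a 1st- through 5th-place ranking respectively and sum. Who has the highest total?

D: 44·5 + 12·1 + 18·3 + 33·5 + 14·3 + 11·2 = 515
E: 44·1 + 12·2 + 18·4 + 33·1 + 14·1 + 11·1 = 198
A: 44·4 + 12·3 + 18·5 + 33·4 + 14·4 + 11·4 = 534
C: 44·3 + 12·5 + 18·1 + 33·2 + 14·2 + 11·3 = 337
B: 44·2 + 12·4 + 18·2 + 33·3 + 14·5 + 11·5 = 396
A has the highest Borda score (534).

A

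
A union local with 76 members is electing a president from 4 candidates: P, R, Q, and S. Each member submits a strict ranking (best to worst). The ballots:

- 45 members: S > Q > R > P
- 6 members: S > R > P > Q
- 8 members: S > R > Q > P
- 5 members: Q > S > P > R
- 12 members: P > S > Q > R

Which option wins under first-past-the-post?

First-place votes: P 12, R 0, Q 5, S 59.
S has the most first-place votes.

S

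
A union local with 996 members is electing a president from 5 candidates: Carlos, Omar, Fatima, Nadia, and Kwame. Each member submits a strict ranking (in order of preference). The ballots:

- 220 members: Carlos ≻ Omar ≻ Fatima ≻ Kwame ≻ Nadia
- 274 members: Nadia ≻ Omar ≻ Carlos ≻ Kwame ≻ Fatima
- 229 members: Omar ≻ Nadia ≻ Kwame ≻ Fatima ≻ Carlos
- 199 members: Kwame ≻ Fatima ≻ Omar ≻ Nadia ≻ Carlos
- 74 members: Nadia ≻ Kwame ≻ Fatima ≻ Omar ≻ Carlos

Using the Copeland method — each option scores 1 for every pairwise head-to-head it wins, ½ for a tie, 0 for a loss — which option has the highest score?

Carlos: loses to Omar, Fatima, Nadia, and Kwame → score 0.
Omar: beats Carlos, Fatima, Nadia, and Kwame → score 4.
Fatima: beats Carlos; loses to Omar, Nadia, and Kwame → score 1.
Nadia: beats Carlos, Fatima, and Kwame; loses to Omar → score 3.
Kwame: beats Carlos and Fatima; loses to Omar and Nadia → score 2.
Omar has the best pairwise record.

Omar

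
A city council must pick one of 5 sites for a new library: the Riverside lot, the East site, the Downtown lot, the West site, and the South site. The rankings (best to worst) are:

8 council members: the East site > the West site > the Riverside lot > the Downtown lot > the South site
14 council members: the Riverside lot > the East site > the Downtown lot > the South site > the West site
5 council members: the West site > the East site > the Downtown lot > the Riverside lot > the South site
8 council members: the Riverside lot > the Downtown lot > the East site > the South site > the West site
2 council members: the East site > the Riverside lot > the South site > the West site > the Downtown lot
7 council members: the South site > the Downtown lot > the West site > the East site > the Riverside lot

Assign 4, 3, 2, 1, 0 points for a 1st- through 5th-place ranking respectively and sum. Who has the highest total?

the East site

the Riverside lot: 8·2 + 14·4 + 5·1 + 8·4 + 2·3 + 7·0 = 115
the East site: 8·4 + 14·3 + 5·3 + 8·2 + 2·4 + 7·1 = 120
the Downtown lot: 8·1 + 14·2 + 5·2 + 8·3 + 2·0 + 7·3 = 91
the West site: 8·3 + 14·0 + 5·4 + 8·0 + 2·1 + 7·2 = 60
the South site: 8·0 + 14·1 + 5·0 + 8·1 + 2·2 + 7·4 = 54
the East site has the highest Borda score (120).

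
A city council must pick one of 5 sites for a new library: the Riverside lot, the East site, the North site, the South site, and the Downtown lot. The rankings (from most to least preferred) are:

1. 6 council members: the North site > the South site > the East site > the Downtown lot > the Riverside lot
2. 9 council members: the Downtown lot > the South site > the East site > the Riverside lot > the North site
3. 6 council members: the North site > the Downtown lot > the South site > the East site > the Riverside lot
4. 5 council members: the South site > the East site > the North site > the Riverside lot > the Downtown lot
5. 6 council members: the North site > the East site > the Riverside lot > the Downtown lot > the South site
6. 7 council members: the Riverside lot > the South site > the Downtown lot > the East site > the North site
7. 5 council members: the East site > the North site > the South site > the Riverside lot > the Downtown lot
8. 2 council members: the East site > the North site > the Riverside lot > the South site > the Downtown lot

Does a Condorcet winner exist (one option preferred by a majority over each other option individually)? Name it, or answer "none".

none

Checking pairwise contests:
the East site beats the Riverside lot 39–7.
the South site beats the East site 33–13.
the East site beats the North site 28–18.
the North site beats the South site 25–21.
the Riverside lot beats the Downtown lot 25–21.
Every option loses at least one head-to-head, so there is no Condorcet winner.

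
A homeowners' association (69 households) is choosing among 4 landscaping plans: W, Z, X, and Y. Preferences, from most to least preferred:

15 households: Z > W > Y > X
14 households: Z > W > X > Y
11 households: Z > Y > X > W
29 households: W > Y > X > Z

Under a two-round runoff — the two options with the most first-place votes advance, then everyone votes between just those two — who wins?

Round 1 first-place votes: W 29, Z 40, X 0, Y 0.
Z and W advance.
Runoff: Z is preferred to W by 40 voters; W by 29.
Z wins the runoff.

Z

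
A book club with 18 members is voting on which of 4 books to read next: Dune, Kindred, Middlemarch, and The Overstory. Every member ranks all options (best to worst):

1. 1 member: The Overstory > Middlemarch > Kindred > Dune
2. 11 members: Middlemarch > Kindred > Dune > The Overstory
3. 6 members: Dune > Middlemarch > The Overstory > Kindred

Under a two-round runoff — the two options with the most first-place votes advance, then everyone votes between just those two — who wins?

Round 1 first-place votes: Dune 6, Kindred 0, Middlemarch 11, The Overstory 1.
Middlemarch and Dune advance.
Runoff: Middlemarch is preferred to Dune by 12 voters; Dune by 6.
Middlemarch wins the runoff.

Middlemarch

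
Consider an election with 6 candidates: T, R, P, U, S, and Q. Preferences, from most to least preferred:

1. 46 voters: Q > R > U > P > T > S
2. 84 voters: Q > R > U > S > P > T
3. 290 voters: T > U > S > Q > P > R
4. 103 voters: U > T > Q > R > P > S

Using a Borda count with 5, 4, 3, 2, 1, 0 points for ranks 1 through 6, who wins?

U

T: 46·1 + 84·0 + 290·5 + 103·4 = 1908
R: 46·4 + 84·4 + 290·0 + 103·2 = 726
P: 46·2 + 84·1 + 290·1 + 103·1 = 569
U: 46·3 + 84·3 + 290·4 + 103·5 = 2065
S: 46·0 + 84·2 + 290·3 + 103·0 = 1038
Q: 46·5 + 84·5 + 290·2 + 103·3 = 1539
U has the highest Borda score (2065).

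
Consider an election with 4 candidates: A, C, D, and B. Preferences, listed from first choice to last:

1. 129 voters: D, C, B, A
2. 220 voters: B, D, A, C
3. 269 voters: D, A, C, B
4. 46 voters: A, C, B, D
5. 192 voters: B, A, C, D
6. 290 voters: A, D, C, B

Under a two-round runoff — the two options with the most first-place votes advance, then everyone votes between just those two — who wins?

D

Round 1 first-place votes: A 336, C 0, D 398, B 412.
B and D advance.
Runoff: B is preferred to D by 458 voters; D by 688.
D wins the runoff.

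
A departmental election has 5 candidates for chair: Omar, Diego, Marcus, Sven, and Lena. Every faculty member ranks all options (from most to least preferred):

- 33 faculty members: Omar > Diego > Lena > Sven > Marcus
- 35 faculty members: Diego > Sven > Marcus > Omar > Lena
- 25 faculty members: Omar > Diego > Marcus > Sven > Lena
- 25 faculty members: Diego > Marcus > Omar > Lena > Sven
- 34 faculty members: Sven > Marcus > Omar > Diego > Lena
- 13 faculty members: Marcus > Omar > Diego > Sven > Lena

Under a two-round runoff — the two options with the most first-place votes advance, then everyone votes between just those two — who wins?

Round 1 first-place votes: Omar 58, Diego 60, Marcus 13, Sven 34, Lena 0.
Diego and Omar advance.
Runoff: Diego is preferred to Omar by 60 voters; Omar by 105.
Omar wins the runoff.

Omar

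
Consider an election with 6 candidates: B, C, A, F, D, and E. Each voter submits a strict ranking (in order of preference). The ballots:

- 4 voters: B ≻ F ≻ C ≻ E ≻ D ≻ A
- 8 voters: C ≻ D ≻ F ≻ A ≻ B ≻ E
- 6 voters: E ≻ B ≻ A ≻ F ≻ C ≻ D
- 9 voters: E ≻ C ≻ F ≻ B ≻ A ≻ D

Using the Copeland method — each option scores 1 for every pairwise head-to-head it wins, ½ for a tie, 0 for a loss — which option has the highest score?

B: beats A and D; loses to C, F, and E → score 2.
C: beats B, A, F, and D; loses to E → score 4.
A: beats D; loses to B, C, F, and E → score 1.
F: beats B, A, and D; loses to C and E → score 3.
D: loses to B, C, A, F, and E → score 0.
E: beats B, C, A, F, and D → score 5.
E has the best pairwise record.

E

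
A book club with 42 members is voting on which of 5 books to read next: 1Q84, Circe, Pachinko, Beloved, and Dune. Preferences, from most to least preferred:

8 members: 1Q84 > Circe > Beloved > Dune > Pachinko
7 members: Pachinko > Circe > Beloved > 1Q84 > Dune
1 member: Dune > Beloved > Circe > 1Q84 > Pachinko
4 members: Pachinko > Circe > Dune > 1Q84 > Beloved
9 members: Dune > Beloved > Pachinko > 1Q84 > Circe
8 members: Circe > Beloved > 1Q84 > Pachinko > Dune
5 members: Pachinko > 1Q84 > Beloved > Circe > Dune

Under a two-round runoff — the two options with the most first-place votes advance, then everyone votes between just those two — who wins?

Round 1 first-place votes: 1Q84 8, Circe 8, Pachinko 16, Beloved 0, Dune 10.
Pachinko and Dune advance.
Runoff: Pachinko is preferred to Dune by 24 voters; Dune by 18.
Pachinko wins the runoff.

Pachinko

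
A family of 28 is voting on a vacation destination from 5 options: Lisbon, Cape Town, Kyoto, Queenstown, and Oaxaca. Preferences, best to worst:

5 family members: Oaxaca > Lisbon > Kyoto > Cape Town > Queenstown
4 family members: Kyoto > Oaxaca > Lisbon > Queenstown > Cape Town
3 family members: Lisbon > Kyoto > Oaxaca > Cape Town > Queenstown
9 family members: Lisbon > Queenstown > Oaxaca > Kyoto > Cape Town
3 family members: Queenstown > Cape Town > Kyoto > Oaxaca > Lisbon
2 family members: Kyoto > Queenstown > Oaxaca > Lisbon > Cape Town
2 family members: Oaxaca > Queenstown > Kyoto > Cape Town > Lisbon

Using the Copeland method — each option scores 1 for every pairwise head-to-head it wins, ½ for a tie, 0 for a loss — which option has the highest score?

Lisbon: beats Cape Town, Kyoto, and Queenstown; loses to Oaxaca → score 3.
Cape Town: loses to Lisbon, Kyoto, Queenstown, and Oaxaca → score 0.
Kyoto: beats Cape Town; ties Queenstown; loses to Lisbon and Oaxaca → score 1.5.
Queenstown: beats Cape Town; ties Kyoto and Oaxaca; loses to Lisbon → score 2.
Oaxaca: beats Lisbon, Cape Town, and Kyoto; ties Queenstown → score 3.5.
Oaxaca has the best pairwise record.

Oaxaca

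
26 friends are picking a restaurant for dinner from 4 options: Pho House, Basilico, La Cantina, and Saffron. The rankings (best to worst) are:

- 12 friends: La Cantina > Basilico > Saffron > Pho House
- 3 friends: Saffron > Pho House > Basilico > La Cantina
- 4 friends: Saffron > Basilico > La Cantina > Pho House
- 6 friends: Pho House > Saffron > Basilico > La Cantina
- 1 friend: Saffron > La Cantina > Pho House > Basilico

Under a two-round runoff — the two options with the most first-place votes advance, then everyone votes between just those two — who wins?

Round 1 first-place votes: Pho House 6, Basilico 0, La Cantina 12, Saffron 8.
La Cantina and Saffron advance.
Runoff: La Cantina is preferred to Saffron by 12 voters; Saffron by 14.
Saffron wins the runoff.

Saffron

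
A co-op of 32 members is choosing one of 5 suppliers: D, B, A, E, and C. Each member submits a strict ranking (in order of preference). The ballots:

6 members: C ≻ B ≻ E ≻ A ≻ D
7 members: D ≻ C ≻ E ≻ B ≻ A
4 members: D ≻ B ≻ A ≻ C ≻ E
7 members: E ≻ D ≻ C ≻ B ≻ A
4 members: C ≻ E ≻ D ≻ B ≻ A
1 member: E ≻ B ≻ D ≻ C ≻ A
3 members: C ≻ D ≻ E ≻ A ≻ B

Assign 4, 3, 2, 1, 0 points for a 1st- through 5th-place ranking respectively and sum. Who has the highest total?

D: 6·0 + 7·4 + 4·4 + 7·3 + 4·2 + 1·2 + 3·3 = 84
B: 6·3 + 7·1 + 4·3 + 7·1 + 4·1 + 1·3 + 3·0 = 51
A: 6·1 + 7·0 + 4·2 + 7·0 + 4·0 + 1·0 + 3·1 = 17
E: 6·2 + 7·2 + 4·0 + 7·4 + 4·3 + 1·4 + 3·2 = 76
C: 6·4 + 7·3 + 4·1 + 7·2 + 4·4 + 1·1 + 3·4 = 92
C has the highest Borda score (92).

C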